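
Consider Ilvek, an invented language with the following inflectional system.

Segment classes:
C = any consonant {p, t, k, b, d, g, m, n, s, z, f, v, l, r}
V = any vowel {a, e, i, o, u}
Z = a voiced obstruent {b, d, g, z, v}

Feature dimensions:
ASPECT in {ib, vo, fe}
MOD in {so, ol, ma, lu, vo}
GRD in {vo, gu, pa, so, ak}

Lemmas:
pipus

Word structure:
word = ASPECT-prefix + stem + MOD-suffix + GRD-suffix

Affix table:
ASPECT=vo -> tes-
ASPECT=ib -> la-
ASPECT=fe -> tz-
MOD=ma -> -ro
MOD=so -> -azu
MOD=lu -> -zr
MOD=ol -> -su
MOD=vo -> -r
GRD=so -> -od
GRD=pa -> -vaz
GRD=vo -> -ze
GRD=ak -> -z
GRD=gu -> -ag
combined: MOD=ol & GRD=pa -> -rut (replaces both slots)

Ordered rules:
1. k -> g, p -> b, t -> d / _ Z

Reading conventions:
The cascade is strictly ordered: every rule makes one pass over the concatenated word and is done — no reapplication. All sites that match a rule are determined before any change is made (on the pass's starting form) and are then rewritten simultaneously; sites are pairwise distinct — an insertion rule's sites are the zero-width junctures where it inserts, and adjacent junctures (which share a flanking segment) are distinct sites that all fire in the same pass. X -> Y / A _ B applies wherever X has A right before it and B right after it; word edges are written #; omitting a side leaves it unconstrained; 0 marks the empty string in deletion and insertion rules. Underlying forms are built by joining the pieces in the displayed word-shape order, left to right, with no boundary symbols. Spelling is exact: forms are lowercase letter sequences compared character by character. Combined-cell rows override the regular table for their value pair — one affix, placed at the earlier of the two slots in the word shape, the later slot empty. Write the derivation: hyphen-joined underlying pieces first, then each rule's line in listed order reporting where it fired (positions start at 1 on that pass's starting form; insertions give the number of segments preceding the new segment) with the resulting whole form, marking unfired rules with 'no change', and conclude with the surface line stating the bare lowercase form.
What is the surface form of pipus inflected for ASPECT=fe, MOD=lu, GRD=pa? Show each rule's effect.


underlying: tz-pipus-zr-vaz
1. k -> g, p -> b, t -> d / _ Z: fires at position(s) 1: dzpipuszrvaz
surface: dzpipuszrvaz


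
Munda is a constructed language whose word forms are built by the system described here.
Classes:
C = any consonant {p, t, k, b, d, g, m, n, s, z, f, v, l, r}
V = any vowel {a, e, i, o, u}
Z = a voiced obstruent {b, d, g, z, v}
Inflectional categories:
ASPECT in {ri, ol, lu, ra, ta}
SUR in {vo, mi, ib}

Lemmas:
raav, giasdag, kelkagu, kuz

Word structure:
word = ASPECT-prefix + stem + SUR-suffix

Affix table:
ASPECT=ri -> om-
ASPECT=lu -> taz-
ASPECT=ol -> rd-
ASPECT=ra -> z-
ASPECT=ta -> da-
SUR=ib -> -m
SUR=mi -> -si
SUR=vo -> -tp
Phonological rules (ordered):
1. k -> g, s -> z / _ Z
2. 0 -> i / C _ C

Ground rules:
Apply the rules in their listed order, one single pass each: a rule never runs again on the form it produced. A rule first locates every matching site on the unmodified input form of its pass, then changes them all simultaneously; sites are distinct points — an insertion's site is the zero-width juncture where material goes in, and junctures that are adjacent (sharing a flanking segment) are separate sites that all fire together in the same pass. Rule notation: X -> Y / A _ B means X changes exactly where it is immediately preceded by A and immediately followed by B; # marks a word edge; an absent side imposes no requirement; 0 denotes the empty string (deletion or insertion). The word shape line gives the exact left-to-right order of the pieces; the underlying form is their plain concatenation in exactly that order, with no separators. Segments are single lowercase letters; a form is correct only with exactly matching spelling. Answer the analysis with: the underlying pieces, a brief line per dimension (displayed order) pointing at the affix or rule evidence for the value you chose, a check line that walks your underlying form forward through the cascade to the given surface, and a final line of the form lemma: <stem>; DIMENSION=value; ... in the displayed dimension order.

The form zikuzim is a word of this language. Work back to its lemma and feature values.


underlying: z-kuz-m
ASPECT=ra - signalled by the affix z-
SUR=ib - signalled by the affix -m
check: zkuzm -> zkuzm -> zikuzim
lemma: kuz; ASPECT=ra; SUR=ib


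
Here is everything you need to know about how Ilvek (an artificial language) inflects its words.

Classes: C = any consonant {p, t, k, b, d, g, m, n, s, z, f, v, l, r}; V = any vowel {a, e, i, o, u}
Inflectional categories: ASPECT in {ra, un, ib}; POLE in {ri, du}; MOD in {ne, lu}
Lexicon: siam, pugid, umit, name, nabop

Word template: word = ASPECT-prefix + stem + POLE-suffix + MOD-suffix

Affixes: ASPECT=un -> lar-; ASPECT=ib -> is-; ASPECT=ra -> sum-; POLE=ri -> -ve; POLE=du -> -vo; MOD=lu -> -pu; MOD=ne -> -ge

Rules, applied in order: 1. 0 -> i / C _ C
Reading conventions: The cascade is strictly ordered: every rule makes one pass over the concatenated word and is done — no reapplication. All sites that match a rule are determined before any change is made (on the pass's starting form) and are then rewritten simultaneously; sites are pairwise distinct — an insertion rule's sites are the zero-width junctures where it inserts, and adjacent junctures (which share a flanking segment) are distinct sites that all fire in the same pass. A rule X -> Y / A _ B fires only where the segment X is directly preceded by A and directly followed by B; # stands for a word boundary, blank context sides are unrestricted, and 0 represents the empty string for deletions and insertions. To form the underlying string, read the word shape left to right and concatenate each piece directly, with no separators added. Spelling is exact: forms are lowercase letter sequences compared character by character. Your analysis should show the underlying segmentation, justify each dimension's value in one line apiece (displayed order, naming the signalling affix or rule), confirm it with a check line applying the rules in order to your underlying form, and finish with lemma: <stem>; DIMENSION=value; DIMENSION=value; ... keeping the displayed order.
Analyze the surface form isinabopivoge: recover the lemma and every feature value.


underlying: is-nabop-vo-ge
ASPECT=ib - signalled by the affix is-
POLE=du - signalled by the affix -vo
MOD=ne - signalled by the affix -ge
check: isnabopvoge -> isinabopivoge
lemma: nabop; ASPECT=ib; POLE=du; MOD=ne


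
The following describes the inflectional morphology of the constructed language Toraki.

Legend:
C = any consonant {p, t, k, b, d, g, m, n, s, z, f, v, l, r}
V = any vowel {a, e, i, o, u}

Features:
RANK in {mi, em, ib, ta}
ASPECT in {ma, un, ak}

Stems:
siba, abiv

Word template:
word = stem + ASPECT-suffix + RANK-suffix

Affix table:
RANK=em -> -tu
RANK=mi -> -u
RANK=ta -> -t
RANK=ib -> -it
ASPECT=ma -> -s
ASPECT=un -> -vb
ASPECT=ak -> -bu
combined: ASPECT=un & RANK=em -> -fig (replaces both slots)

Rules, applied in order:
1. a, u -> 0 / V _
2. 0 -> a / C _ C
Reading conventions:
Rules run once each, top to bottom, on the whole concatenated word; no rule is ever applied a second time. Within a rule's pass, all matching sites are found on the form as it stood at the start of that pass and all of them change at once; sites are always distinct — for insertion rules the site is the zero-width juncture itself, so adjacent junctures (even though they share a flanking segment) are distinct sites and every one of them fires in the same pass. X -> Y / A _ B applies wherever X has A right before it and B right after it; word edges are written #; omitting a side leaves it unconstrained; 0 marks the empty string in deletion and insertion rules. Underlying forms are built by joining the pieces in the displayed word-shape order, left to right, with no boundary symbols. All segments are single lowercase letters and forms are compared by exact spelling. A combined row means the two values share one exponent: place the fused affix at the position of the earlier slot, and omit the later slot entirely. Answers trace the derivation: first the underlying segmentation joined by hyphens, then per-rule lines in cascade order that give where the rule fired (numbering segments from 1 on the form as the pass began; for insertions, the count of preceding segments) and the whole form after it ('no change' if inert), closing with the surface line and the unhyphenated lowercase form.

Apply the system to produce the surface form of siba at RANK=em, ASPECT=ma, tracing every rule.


underlying: siba-s-tu
1. a, u -> 0 / V _: no change
2. 0 -> a / C _ C: inserts after position(s) 5: sibasatu
surface: sibasatu


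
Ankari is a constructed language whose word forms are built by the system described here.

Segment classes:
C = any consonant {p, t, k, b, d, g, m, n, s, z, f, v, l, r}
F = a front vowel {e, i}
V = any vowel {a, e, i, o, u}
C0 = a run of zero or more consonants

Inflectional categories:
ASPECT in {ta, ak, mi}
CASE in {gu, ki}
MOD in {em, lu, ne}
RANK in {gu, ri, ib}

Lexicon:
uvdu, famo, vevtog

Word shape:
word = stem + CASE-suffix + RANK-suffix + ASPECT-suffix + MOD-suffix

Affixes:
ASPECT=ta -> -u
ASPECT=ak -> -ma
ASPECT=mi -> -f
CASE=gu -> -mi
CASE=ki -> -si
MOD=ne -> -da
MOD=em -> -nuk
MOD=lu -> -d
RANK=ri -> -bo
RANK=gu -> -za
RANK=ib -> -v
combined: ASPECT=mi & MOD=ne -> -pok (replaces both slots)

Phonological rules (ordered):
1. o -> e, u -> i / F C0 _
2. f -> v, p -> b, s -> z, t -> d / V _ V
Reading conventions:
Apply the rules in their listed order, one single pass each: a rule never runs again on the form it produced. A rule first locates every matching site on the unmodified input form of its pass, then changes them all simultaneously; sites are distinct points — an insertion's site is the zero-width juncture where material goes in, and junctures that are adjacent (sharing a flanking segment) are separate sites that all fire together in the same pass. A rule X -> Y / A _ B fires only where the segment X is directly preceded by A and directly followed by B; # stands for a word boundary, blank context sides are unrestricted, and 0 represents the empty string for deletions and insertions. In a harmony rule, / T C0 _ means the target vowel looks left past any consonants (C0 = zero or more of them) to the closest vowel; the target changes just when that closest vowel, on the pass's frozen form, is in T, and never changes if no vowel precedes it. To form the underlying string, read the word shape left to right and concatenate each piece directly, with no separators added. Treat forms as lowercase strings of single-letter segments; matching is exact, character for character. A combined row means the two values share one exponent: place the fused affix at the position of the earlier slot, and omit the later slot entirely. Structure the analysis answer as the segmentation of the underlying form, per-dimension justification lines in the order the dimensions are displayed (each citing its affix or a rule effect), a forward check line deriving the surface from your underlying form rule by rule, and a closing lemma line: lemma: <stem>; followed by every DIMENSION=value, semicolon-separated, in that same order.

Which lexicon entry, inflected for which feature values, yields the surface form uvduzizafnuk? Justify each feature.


underlying: uvdu-si-za-f-nuk
ASPECT=mi - signalled by the affix -f
CASE=ki - signalled by the affix -si
MOD=em - signalled by the affix -nuk
RANK=gu - signalled by the affix -za
check: uvdusizafnuk -> uvdusizafnuk -> uvduzizafnuk
lemma: uvdu; ASPECT=mi; CASE=ki; MOD=em; RANK=gu


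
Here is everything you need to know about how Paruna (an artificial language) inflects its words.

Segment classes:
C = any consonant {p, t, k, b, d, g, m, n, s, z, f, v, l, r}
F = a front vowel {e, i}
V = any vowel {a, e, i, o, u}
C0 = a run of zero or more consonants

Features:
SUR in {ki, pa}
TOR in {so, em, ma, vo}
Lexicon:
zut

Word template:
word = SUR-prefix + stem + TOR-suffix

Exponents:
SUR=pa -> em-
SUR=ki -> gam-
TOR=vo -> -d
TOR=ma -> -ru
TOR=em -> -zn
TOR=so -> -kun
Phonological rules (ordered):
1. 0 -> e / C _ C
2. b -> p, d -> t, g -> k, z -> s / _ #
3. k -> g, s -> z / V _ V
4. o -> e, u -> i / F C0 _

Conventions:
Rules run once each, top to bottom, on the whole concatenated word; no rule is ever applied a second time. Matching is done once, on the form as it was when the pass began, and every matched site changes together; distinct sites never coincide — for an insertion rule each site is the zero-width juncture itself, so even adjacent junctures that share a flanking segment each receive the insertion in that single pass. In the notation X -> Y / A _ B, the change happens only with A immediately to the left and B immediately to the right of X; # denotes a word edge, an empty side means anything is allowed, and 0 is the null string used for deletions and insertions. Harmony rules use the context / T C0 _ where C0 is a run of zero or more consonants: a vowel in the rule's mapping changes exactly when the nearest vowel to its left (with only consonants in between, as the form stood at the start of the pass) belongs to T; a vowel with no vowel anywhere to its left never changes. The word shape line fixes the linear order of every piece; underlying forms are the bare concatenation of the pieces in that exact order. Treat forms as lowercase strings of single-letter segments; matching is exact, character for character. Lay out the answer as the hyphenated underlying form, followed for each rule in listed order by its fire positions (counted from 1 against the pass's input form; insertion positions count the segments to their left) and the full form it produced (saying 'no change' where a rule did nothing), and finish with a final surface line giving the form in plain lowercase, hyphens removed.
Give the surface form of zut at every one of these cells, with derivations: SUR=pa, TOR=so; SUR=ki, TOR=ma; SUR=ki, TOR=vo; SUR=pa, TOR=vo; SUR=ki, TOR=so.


cell SUR=pa, TOR=so:
underlying: em-zut-kun
1. 0 -> e / C _ C: inserts after position(s) 2, 5: emezutekun
2. b -> p, d -> t, g -> k, z -> s / _ #: no change
3. k -> g, s -> z / V _ V: fires at position(s) 8: emezutegun
4. o -> e, u -> i / F C0 _: fires at position(s) 5, 9: emezitegin
surface: emezitegin

cell SUR=ki, TOR=ma:
underlying: gam-zut-ru
1. 0 -> e / C _ C: inserts after position(s) 3, 6: gamezuteru
2. b -> p, d -> t, g -> k, z -> s / _ #: no change
3. k -> g, s -> z / V _ V: no change
4. o -> e, u -> i / F C0 _: fires at position(s) 6, 10: gameziteri
surface: gameziteri

cell SUR=ki, TOR=vo:
underlying: gam-zut-d
1. 0 -> e / C _ C: inserts after position(s) 3, 6: gamezuted
2. b -> p, d -> t, g -> k, z -> s / _ #: fires at position(s) 9: gamezutet
3. k -> g, s -> z / V _ V: no change
4. o -> e, u -> i / F C0 _: fires at position(s) 6: gamezitet
surface: gamezitet

cell SUR=pa, TOR=vo:
underlying: em-zut-d
1. 0 -> e / C _ C: inserts after position(s) 2, 5: emezuted
2. b -> p, d -> t, g -> k, z -> s / _ #: fires at position(s) 8: emezutet
3. k -> g, s -> z / V _ V: no change
4. o -> e, u -> i / F C0 _: fires at position(s) 5: emezitet
surface: emezitet

cell SUR=ki, TOR=so:
underlying: gam-zut-kun
1. 0 -> e / C _ C: inserts after position(s) 3, 6: gamezutekun
2. b -> p, d -> t, g -> k, z -> s / _ #: no change
3. k -> g, s -> z / V _ V: fires at position(s) 9: gamezutegun
4. o -> e, u -> i / F C0 _: fires at position(s) 6, 10: gamezitegin
surface: gamezitegin


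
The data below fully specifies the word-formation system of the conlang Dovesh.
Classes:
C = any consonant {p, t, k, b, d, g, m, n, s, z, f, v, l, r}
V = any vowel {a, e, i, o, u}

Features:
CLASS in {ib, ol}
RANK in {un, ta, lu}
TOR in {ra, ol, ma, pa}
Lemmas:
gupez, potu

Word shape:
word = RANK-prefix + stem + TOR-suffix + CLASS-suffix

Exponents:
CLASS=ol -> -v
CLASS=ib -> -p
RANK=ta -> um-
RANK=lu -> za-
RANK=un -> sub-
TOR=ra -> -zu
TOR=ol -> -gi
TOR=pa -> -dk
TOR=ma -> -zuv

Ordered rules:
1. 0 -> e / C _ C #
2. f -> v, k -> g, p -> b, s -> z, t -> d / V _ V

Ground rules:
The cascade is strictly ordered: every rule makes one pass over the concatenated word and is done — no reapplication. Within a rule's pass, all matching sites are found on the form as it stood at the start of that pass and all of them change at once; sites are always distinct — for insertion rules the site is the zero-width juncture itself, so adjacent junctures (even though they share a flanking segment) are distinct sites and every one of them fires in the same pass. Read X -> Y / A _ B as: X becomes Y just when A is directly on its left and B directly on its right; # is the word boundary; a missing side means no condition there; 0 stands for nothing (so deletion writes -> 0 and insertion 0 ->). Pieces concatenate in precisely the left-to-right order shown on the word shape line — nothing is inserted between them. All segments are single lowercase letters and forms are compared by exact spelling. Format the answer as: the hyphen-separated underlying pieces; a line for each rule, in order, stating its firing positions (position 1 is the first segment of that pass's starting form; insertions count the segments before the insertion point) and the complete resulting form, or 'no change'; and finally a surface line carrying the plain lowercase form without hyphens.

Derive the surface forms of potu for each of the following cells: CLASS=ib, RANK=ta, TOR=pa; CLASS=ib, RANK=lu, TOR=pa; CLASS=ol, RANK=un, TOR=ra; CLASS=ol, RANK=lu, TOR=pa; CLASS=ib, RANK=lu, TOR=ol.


cell CLASS=ib, RANK=ta, TOR=pa:
underlying: um-potu-dk-p
1. 0 -> e / C _ C #: inserts after position(s) 8: umpotudkep
2. f -> v, k -> g, p -> b, s -> z, t -> d / V _ V: fires at position(s) 5: umpodudkep
surface: umpodudkep

cell CLASS=ib, RANK=lu, TOR=pa:
underlying: za-potu-dk-p
1. 0 -> e / C _ C #: inserts after position(s) 8: zapotudkep
2. f -> v, k -> g, p -> b, s -> z, t -> d / V _ V: fires at position(s) 3, 5: zabodudkep
surface: zabodudkep

cell CLASS=ol, RANK=un, TOR=ra:
underlying: sub-potu-zu-v
1. 0 -> e / C _ C #: no change
2. f -> v, k -> g, p -> b, s -> z, t -> d / V _ V: fires at position(s) 6: subpoduzuv
surface: subpoduzuv

cell CLASS=ol, RANK=lu, TOR=pa:
underlying: za-potu-dk-v
1. 0 -> e / C _ C #: inserts after position(s) 8: zapotudkev
2. f -> v, k -> g, p -> b, s -> z, t -> d / V _ V: fires at position(s) 3, 5: zabodudkev
surface: zabodudkev

cell CLASS=ib, RANK=lu, TOR=ol:
underlying: za-potu-gi-p
1. 0 -> e / C _ C #: no change
2. f -> v, k -> g, p -> b, s -> z, t -> d / V _ V: fires at position(s) 3, 5: zabodugip
surface: zabodugip


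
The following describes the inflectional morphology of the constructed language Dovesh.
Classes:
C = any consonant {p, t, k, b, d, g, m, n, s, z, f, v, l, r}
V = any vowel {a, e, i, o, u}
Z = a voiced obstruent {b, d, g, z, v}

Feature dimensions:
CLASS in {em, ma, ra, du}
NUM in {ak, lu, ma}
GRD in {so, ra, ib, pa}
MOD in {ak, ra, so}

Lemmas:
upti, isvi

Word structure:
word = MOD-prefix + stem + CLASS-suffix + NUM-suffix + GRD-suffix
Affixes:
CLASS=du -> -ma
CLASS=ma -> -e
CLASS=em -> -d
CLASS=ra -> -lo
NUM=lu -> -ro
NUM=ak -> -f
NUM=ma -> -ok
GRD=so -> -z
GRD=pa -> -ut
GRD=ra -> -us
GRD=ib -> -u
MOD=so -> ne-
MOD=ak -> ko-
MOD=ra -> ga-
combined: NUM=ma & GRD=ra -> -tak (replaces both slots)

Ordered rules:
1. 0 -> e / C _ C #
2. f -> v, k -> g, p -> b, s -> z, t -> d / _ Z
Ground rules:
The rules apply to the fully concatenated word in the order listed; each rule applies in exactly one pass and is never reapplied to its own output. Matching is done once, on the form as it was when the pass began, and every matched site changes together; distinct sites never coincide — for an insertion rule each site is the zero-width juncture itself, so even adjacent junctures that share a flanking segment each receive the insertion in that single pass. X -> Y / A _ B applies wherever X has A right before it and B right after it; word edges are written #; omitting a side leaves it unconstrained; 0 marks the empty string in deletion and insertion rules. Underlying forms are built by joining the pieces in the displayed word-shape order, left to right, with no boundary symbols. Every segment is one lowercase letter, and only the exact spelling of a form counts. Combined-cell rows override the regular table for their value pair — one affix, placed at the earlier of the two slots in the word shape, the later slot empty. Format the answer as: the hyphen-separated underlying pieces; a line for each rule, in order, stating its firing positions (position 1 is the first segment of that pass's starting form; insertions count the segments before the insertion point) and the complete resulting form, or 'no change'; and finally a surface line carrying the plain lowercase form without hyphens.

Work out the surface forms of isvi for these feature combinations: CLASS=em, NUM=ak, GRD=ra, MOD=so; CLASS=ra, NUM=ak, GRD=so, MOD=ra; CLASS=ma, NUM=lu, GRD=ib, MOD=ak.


cell CLASS=em, NUM=ak, GRD=ra, MOD=so:
underlying: ne-isvi-d-f-us
1. 0 -> e / C _ C #: no change
2. f -> v, k -> g, p -> b, s -> z, t -> d / _ Z: fires at position(s) 4: neizvidfus
surface: neizvidfus

cell CLASS=ra, NUM=ak, GRD=so, MOD=ra:
underlying: ga-isvi-lo-f-z
1. 0 -> e / C _ C #: inserts after position(s) 9: gaisvilofez
2. f -> v, k -> g, p -> b, s -> z, t -> d / _ Z: fires at position(s) 4: gaizvilofez
surface: gaizvilofez

cell CLASS=ma, NUM=lu, GRD=ib, MOD=ak:
underlying: ko-isvi-e-ro-u
1. 0 -> e / C _ C #: no change
2. f -> v, k -> g, p -> b, s -> z, t -> d / _ Z: fires at position(s) 4: koizvierou
surface: koizvierou


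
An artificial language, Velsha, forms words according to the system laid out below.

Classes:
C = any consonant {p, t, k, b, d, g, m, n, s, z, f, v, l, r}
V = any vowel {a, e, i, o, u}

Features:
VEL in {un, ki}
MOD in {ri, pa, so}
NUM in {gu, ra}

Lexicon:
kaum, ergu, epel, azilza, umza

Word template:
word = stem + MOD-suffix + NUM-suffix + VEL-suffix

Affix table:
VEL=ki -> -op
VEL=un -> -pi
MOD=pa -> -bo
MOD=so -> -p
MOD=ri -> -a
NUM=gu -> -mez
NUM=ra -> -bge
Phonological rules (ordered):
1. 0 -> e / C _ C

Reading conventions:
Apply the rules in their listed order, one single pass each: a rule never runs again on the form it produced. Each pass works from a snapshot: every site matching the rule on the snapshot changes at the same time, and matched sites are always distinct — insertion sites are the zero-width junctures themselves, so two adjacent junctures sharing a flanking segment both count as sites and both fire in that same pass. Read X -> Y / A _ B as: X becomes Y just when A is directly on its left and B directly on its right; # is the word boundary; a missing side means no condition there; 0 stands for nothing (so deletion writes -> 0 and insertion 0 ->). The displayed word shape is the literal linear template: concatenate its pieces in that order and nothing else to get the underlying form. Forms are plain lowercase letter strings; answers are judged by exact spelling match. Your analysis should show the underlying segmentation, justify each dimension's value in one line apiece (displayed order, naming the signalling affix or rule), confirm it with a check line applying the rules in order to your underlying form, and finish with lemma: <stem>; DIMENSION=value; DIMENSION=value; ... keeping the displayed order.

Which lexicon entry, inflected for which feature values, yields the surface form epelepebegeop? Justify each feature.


underlying: epel-p-bge-op
VEL=ki - signalled by the affix -op
MOD=so - signalled by the affix -p
NUM=ra - signalled by the affix -bge
check: epelpbgeop -> epelepebegeop
lemma: epel; VEL=ki; MOD=so; NUM=ra


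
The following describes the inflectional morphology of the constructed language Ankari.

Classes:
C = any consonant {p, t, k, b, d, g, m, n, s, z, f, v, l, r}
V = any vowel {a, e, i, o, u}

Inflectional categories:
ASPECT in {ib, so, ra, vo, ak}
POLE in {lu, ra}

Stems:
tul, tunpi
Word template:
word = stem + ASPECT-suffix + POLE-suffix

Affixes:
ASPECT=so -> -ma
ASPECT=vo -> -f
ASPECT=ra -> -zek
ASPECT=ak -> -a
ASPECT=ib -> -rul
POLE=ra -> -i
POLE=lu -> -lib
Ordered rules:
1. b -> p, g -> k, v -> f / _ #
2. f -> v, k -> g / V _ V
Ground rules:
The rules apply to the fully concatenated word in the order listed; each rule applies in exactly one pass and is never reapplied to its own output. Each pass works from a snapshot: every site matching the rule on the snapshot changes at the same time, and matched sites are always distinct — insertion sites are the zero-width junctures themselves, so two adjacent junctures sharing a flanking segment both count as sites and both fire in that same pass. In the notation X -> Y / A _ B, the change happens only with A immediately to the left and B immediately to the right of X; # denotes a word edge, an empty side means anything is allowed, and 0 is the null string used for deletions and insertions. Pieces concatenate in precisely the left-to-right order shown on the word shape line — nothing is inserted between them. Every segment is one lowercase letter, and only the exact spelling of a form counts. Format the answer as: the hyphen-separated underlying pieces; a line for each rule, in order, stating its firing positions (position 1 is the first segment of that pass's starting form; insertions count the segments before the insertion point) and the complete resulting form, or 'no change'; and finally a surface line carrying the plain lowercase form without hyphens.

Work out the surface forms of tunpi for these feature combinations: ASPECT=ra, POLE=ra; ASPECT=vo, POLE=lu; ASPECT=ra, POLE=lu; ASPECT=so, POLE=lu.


cell ASPECT=ra, POLE=ra:
underlying: tunpi-zek-i
1. b -> p, g -> k, v -> f / _ #: no change
2. f -> v, k -> g / V _ V: fires at position(s) 8: tunpizegi
surface: tunpizegi

cell ASPECT=vo, POLE=lu:
underlying: tunpi-f-lib
1. b -> p, g -> k, v -> f / _ #: fires at position(s) 9: tunpiflip
2. f -> v, k -> g / V _ V: no change
surface: tunpiflip

cell ASPECT=ra, POLE=lu:
underlying: tunpi-zek-lib
1. b -> p, g -> k, v -> f / _ #: fires at position(s) 11: tunpizeklip
2. f -> v, k -> g / V _ V: no change
surface: tunpizeklip

cell ASPECT=so, POLE=lu:
underlying: tunpi-ma-lib
1. b -> p, g -> k, v -> f / _ #: fires at position(s) 10: tunpimalip
2. f -> v, k -> g / V _ V: no change
surface: tunpimalip


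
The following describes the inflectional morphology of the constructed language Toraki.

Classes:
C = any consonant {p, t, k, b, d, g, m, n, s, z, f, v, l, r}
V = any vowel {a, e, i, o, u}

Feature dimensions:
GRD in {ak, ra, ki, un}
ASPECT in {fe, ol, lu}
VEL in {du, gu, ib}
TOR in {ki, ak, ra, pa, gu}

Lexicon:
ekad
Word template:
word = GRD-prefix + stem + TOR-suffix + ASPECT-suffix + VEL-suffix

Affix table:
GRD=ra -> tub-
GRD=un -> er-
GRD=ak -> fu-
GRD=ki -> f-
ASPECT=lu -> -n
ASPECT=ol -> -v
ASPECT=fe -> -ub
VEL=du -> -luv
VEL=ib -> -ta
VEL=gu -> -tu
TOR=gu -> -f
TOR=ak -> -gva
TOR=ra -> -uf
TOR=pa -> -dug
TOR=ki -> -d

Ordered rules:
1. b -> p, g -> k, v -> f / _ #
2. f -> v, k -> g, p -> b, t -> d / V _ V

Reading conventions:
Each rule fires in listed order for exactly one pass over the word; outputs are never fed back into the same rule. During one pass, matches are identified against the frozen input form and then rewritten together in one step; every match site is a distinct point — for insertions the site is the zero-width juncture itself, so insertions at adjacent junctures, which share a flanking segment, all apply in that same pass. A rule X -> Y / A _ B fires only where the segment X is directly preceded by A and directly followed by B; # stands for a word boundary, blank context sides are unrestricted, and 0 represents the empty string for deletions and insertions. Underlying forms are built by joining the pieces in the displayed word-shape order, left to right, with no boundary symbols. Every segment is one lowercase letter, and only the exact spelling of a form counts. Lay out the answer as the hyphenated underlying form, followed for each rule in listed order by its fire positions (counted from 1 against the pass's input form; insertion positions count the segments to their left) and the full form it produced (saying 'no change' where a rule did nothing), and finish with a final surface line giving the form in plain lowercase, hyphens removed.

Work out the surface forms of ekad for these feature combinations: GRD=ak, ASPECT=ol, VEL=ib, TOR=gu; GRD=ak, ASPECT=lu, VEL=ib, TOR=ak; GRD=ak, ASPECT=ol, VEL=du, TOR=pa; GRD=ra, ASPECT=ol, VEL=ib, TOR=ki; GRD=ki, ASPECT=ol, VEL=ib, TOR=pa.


cell GRD=ak, ASPECT=ol, VEL=ib, TOR=gu:
underlying: fu-ekad-f-v-ta
1. b -> p, g -> k, v -> f / _ #: no change
2. f -> v, k -> g, p -> b, t -> d / V _ V: fires at position(s) 4: fuegadfvta
surface: fuegadfvta

cell GRD=ak, ASPECT=lu, VEL=ib, TOR=ak:
underlying: fu-ekad-gva-n-ta
1. b -> p, g -> k, v -> f / _ #: no change
2. f -> v, k -> g, p -> b, t -> d / V _ V: fires at position(s) 4: fuegadgvanta
surface: fuegadgvanta

cell GRD=ak, ASPECT=ol, VEL=du, TOR=pa:
underlying: fu-ekad-dug-v-luv
1. b -> p, g -> k, v -> f / _ #: fires at position(s) 13: fuekaddugvluf
2. f -> v, k -> g, p -> b, t -> d / V _ V: fires at position(s) 4: fuegaddugvluf
surface: fuegaddugvluf

cell GRD=ra, ASPECT=ol, VEL=ib, TOR=ki:
underlying: tub-ekad-d-v-ta
1. b -> p, g -> k, v -> f / _ #: no change
2. f -> v, k -> g, p -> b, t -> d / V _ V: fires at position(s) 5: tubegaddvta
surface: tubegaddvta

cell GRD=ki, ASPECT=ol, VEL=ib, TOR=pa:
underlying: f-ekad-dug-v-ta
1. b -> p, g -> k, v -> f / _ #: no change
2. f -> v, k -> g, p -> b, t -> d / V _ V: fires at position(s) 3: fegaddugvta
surface: fegaddugvta


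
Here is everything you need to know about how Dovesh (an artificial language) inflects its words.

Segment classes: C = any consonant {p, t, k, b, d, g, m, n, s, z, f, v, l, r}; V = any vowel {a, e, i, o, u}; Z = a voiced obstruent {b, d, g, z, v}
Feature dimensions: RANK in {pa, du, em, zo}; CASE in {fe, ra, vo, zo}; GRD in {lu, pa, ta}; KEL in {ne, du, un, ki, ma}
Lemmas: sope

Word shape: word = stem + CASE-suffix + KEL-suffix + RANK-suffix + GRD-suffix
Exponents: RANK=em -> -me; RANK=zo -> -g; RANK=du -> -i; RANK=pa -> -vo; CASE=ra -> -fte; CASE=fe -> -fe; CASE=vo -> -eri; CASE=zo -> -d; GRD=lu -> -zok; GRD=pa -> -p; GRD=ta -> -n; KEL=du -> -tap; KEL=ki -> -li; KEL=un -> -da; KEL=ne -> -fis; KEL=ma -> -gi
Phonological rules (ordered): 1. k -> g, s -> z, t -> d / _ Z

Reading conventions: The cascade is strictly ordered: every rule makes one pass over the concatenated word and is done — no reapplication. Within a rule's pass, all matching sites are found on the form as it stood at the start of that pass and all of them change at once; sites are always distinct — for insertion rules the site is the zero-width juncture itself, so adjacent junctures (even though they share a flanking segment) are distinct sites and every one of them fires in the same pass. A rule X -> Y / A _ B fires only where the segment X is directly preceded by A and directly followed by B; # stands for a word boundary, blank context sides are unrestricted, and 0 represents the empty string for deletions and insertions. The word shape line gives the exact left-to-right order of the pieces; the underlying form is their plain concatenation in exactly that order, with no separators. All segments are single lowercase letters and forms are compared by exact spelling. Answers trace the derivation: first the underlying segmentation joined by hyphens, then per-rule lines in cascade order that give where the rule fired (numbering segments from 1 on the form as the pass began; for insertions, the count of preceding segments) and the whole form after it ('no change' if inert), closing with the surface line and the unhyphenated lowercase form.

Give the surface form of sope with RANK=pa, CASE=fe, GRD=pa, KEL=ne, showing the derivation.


underlying: sope-fe-fis-vo-p
1. k -> g, s -> z, t -> d / _ Z: fires at position(s) 9: sopefefizvop
surface: sopefefizvop


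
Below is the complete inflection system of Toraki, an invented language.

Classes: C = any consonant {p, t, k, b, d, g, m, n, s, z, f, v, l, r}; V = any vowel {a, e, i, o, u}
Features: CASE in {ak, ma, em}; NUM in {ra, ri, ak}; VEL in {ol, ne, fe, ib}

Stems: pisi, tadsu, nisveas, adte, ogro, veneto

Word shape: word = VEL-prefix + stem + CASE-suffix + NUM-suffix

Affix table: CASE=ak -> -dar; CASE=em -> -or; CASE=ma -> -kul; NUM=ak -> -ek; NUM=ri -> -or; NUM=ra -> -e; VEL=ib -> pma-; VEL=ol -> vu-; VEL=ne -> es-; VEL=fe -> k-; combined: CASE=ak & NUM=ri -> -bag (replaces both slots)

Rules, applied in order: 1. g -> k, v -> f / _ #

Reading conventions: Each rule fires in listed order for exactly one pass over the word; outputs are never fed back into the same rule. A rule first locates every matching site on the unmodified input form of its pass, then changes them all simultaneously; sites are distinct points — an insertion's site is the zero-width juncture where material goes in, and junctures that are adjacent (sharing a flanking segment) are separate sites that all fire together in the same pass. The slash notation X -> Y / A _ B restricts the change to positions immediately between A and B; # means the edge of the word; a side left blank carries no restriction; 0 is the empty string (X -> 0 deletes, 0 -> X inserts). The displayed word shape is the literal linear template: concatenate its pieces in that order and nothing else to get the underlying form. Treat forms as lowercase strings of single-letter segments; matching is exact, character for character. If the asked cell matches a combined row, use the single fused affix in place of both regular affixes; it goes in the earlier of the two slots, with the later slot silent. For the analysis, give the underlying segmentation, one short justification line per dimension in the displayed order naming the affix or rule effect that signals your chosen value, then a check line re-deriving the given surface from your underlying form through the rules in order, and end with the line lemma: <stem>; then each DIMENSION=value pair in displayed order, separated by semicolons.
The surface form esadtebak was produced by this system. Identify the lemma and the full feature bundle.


underlying: es-adte-bag
CASE=ak - signalled by the combined affix row
NUM=ri - signalled by the combined affix row
VEL=ne - signalled by the affix es-
check: esadtebag -> esadtebak
lemma: adte; CASE=ak; NUM=ri; VEL=ne


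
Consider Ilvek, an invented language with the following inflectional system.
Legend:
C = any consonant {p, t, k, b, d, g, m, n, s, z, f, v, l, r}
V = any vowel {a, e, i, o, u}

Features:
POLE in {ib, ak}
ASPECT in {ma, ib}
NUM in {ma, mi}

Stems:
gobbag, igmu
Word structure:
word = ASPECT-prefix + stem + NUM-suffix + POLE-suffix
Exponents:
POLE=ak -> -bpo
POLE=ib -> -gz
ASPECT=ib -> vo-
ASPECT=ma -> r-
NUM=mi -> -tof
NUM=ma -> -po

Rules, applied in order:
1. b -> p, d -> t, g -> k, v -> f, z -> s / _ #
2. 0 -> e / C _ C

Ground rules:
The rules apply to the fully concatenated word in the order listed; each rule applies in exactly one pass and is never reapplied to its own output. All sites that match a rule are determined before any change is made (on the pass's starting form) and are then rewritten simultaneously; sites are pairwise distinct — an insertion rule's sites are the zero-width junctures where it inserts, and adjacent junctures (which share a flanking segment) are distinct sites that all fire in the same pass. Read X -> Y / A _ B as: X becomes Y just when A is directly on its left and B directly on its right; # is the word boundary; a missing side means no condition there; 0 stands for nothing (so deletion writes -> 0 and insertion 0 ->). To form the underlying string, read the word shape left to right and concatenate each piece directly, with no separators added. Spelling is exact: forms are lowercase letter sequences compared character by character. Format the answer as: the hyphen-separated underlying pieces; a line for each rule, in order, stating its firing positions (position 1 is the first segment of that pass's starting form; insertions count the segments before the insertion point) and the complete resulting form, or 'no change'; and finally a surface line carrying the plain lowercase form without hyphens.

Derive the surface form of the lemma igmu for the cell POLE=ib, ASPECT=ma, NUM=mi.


underlying: r-igmu-tof-gz
1. b -> p, d -> t, g -> k, v -> f, z -> s / _ #: fires at position(s) 10: rigmutofgs
2. 0 -> e / C _ C: inserts after position(s) 3, 8, 9: rigemutofeges
surface: rigemutofeges


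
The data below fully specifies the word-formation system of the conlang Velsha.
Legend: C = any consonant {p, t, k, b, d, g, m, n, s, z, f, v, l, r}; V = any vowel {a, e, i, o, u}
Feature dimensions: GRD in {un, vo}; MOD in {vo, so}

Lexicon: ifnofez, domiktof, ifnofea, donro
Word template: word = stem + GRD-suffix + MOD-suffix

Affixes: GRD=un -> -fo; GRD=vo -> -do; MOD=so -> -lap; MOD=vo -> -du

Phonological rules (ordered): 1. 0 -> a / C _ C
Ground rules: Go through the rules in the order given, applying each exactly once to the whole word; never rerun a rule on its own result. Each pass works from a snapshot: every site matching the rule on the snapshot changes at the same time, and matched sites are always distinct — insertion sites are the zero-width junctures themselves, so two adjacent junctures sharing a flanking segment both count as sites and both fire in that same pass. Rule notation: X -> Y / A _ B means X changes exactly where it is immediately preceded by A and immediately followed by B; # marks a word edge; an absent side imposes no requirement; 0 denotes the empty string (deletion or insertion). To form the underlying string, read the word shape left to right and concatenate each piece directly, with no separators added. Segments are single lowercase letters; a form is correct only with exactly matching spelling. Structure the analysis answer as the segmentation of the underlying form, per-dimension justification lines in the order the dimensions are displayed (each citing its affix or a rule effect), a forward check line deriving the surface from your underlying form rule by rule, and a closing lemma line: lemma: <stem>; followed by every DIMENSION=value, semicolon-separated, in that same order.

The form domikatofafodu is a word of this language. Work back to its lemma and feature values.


underlying: domiktof-fo-du
GRD=un - signalled by the affix -fo
MOD=vo - signalled by the affix -du
check: domiktoffodu -> domikatofafodu
lemma: domiktof; GRD=un; MOD=vo


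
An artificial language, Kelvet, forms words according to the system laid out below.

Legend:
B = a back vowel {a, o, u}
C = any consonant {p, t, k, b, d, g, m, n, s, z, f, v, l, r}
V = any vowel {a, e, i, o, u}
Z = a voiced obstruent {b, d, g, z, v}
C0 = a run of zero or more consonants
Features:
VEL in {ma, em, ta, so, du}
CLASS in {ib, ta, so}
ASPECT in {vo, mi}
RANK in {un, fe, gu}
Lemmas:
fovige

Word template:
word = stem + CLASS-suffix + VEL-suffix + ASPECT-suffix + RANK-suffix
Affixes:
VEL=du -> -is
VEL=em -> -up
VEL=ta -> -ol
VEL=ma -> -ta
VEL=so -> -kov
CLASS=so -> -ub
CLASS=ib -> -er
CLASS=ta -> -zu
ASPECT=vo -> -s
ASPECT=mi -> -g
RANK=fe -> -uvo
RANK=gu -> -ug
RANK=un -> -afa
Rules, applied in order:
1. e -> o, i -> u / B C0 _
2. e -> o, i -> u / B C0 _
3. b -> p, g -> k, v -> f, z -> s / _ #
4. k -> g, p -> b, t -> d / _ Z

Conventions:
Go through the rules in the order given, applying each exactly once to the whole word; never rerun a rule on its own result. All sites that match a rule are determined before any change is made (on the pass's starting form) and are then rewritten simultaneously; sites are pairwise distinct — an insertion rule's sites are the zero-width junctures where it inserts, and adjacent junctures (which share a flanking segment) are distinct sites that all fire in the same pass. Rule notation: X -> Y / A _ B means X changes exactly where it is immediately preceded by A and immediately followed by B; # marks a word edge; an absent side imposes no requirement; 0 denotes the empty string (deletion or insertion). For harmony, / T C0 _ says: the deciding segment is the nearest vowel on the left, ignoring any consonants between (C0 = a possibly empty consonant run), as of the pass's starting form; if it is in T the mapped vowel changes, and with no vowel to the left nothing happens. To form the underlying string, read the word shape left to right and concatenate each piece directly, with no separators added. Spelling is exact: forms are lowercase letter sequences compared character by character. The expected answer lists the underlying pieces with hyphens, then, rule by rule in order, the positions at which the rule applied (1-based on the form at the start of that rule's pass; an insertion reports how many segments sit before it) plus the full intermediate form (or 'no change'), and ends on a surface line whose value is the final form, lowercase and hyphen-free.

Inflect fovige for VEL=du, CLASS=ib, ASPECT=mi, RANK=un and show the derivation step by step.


underlying: fovige-er-is-g-afa
1. e -> o, i -> u / B C0 _: fires at position(s) 4: fovugeerisgafa
2. e -> o, i -> u / B C0 _: fires at position(s) 6: fovugoerisgafa
3. b -> p, g -> k, v -> f, z -> s / _ #: no change
4. k -> g, p -> b, t -> d / _ Z: no change
surface: fovugoerisgafa
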